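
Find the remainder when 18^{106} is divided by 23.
By Fermat: 18^{22} ≡ 1 (mod 23). 106 = 4×22 + 18. So 18^{106} ≡ 18^{18} ≡ 6 (mod 23)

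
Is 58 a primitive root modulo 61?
p - 1 = 60 has prime divisors 2, 3, 5. Check 58^(60/q) mod 61 for each: 58^(60/2) = 58^30 ≡ 1, 58^(60/3) = 58^20 ≡ 1, 58^(60/5) = 58^12 ≡ 9 (mod 61). Since 58^30 ≡ 1 (mod 61), the order of 58 divides 30 (in fact the order is 5) ≠ 60, so it is not a primitive root.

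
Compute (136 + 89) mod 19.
16

(136 + 89) = 225
225 mod 19 = 16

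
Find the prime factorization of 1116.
2^2 × 3^2 × 31

Divide by primes starting from smallest:
1116 ÷ 2 = 558
558 ÷ 2 = 279
279 ÷ 3 = 93
93 ÷ 3 = 31
31 ÷ 31 = 1

1116 = 2^2 × 3^2 × 31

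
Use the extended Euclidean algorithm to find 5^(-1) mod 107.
Extended GCD: 5(43) + 107(-2) = 1. So 5^(-1) ≡ 43 ≡ 43 (mod 107). Verify: 5 × 43 = 215 ≡ 1 (mod 107)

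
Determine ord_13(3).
Powers of 3 mod 13: 3^1≡3, 3^2≡9, 3^3≡1. Order = 3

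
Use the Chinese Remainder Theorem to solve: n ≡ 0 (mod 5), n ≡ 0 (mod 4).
M = 5 × 4 = 20. M₁ = 4, y₁ ≡ 4 (mod 5). M₂ = 5, y₂ ≡ 1 (mod 4). n = 0×4×4 + 0×5×1 ≡ 0 (mod 20)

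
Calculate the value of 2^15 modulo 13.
Using Fermat: 2^{12} ≡ 1 (mod 13). 15 ≡ 3 (mod 12). So 2^{15} ≡ 2^{3} ≡ 8 (mod 13)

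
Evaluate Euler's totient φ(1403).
1320

Prime factorization: 1403 = 23 × 61
Using the formula φ(n) = n × Π(1 - 1/p) for each prime factor p:
φ(1403) = 1403 × (1 - 1/23) × (1 - 1/61)
φ(1403) = 1320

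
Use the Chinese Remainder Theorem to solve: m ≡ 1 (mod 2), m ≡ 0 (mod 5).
M = 2 × 5 = 10. M₁ = 5, y₁ ≡ 1 (mod 2). M₂ = 2, y₂ ≡ 3 (mod 5). m = 1×5×1 + 0×2×3 ≡ 5 (mod 10)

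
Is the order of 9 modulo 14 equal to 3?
Yes, ord_14(9) = 3.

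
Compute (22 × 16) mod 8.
0

(22 × 16) = 352
352 mod 8 = 0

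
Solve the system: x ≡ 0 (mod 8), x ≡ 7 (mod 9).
M = 8 × 9 = 72. M₁ = 9, y₁ ≡ 1 (mod 8). M₂ = 8, y₂ ≡ 8 (mod 9). x = 0×9×1 + 7×8×8 ≡ 16 (mod 72)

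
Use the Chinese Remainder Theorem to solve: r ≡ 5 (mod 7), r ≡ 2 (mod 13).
M = 7 × 13 = 91. M₁ = 13, y₁ ≡ 6 (mod 7). M₂ = 7, y₂ ≡ 2 (mod 13). r = 5×13×6 + 2×7×2 ≡ 54 (mod 91)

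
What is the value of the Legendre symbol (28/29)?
(28/29) = 28^{14} mod 29 = 1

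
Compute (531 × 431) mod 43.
15

(531 × 431) = 228861
228861 mod 43 = 15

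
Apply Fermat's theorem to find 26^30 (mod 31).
By Fermat's Little Theorem, 26^{30} ≡ 1 (mod 31) since 31 is prime and gcd(26, 31) = 1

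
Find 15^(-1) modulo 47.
22

Using Extended Euclidean Algorithm:
gcd(15, 47) = 1
Bezout coefficients: 15 × 22 + 47 × -7 = 1
So 15 × 22 ≡ 1 (mod 47)
The inverse is 22 mod 47 = 22
Verification: 15 × 22 = 330 = 7 × 47 + 1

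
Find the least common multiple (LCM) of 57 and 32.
1824

First find GCD(57, 32) using the Euclidean algorithm:
57 = 1 × 32 + 25
32 = 1 × 25 + 7
25 = 3 × 7 + 4
7 = 1 × 4 + 3
4 = 1 × 3 + 1
3 = 3 × 1 + 0
GCD(57, 32) = 1

LCM formula: LCM(a, b) = (a × b) / GCD(a, b)
LCM(57, 32) = (57 × 32) / 1
LCM(57, 32) = 1824 / 1
LCM(57, 32) = 1824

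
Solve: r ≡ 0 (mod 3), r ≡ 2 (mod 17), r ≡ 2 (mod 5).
M = 3 × 17 × 5 = 255. M₁ = 85, y₁ ≡ 1 (mod 3). M₂ = 15, y₂ ≡ 8 (mod 17). M₃ = 51, y₃ ≡ 1 (mod 5). r = 0×85×1 + 2×15×8 + 2×51×1 ≡ 87 (mod 255)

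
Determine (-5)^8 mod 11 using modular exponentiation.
(-5) ≡ 6 (mod 11). 8 = 8 (binary 1000). Repeated squaring mod 11: 6^1 ≡ 6; 6^2 ≡ 6² = 36 ≡ 3; 6^4 ≡ 3² = 9 ≡ 9; 6^8 ≡ 9² = 81 ≡ 4. So (-5)^8 ≡ 4 (mod 11).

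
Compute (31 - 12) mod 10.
9

(31 - 12) = 19
19 mod 10 = 9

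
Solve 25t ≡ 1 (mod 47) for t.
25^(-1) ≡ 32 (mod 47). Verification: 25 × 32 = 800 ≡ 1 (mod 47)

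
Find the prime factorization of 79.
79

Divide by primes starting from smallest:
79 ÷ 79 = 1

79 = 79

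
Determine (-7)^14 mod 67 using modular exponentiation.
Using repeated squaring. (-7) ≡ 60 (mod 67). 14 = 8 + 4 + 2 (binary 1110). Repeated squaring mod 67: 60^1 ≡ 60; 60^2 ≡ 60² = 3600 ≡ 49; 60^4 ≡ 49² = 2401 ≡ 56; 60^8 ≡ 56² = 3136 ≡ 54. Multiply: (-7)^14 ≡ 60^8 × 60^4 × 60^2 ≡ 54 × 56 × 49 (mod 67): 54 × 56 = 3024 ≡ 9; 9 × 49 = 441 ≡ 39. So (-7)^14 ≡ 39 (mod 67).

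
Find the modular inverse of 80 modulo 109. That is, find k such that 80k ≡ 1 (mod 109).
15

Using Extended Euclidean Algorithm:
gcd(80, 109) = 1
Bezout coefficients: 80 × 15 + 109 × -11 = 1
So 80 × 15 ≡ 1 (mod 109)
The inverse is 15 mod 109 = 15
Verification: 80 × 15 = 1200 = 11 × 109 + 1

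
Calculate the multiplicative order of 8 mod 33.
Powers of 8 mod 33: 8^1≡8, 8^2≡31, 8^3≡17, 8^4≡4, 8^5≡32, 8^6≡25, 8^7≡2, 8^8≡16, 8^9≡29, 8^10≡1. Order = 10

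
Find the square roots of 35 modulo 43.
The square roots of 35 mod 43 are 11 and 32. Verify: 11² = 121 ≡ 35 (mod 43)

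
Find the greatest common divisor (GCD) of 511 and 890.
1

Using the Euclidean algorithm:
511 = 0 × 890 + 511
890 = 1 × 511 + 379
511 = 1 × 379 + 132
379 = 2 × 132 + 115
132 = 1 × 115 + 17
115 = 6 × 17 + 13
17 = 1 × 13 + 4
13 = 3 × 4 + 1
4 = 4 × 1 + 0

GCD(511, 890) = 1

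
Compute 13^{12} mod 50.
31

Using successive squaring:
Binary expansion of 12: 1100
Powers of 13 mod 50 (each is the square of the previous):
  13^1 ≡ 13 (mod 50)
  13^2 ≡ 13² = 169 ≡ 19 (mod 50)
  13^4 ≡ 19² = 361 ≡ 11 (mod 50)
  13^8 ≡ 11² = 121 ≡ 21 (mod 50)
12 = 8 + 4, so 13^12 = 13^8 × 13^4 ≡ 21 × 11 (mod 50)
Multiplying step by step:
  21 × 11 = 231 ≡ 31 (mod 50)
Result: 13^12 ≡ 31 (mod 50)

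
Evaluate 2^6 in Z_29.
6 = 4 + 2 (binary 110). Repeated squaring mod 29: 2^1 ≡ 2; 2^2 ≡ 2² = 4 ≡ 4; 2^4 ≡ 4² = 16 ≡ 16. Multiply: 2^6 = 2^4 × 2^2 ≡ 16 × 4 (mod 29): 16 × 4 = 64 ≡ 6. So 2^6 ≡ 6 (mod 29).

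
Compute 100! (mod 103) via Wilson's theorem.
(102)! = (100)! × (101) × (102) ≡ -1 (mod 103). So (100)! ≡ -1 × [(102)(101)]^(-1) ≡ 51 (mod 103)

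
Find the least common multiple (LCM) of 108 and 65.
7020

First find GCD(108, 65) using the Euclidean algorithm:
108 = 1 × 65 + 43
65 = 1 × 43 + 22
43 = 1 × 22 + 21
22 = 1 × 21 + 1
21 = 21 × 1 + 0
GCD(108, 65) = 1

LCM formula: LCM(a, b) = (a × b) / GCD(a, b)
LCM(108, 65) = (108 × 65) / 1
LCM(108, 65) = 7020 / 1
LCM(108, 65) = 7020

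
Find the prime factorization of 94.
2 × 47

Divide by primes starting from smallest:
94 ÷ 2 = 47
47 ÷ 47 = 1

94 = 2 × 47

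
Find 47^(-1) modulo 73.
14

Using Extended Euclidean Algorithm:
gcd(47, 73) = 1
Bezout coefficients: 47 × 14 + 73 × -9 = 1
So 47 × 14 ≡ 1 (mod 73)
The inverse is 14 mod 73 = 14
Verification: 47 × 14 = 658 = 9 × 73 + 1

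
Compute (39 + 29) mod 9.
5

(39 + 29) = 68
68 mod 9 = 5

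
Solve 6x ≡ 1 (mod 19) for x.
6^(-1) ≡ 16 (mod 19). Verification: 6 × 16 = 96 ≡ 1 (mod 19)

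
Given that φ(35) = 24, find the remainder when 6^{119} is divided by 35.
By Euler: 6^{24} ≡ 1 (mod 35) since gcd(6, 35) = 1. 119 = 4×24 + 23. So 6^{119} ≡ 6^{23} ≡ 6 (mod 35)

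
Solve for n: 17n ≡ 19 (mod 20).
7

Since gcd(17, 20) = 1 divides 19, a solution exists.
Multiply both sides by the inverse of 17 mod 20:
  17^(-1) mod 20 = 13
  x ≡ 13 × 19 ≡ 247 ≡ 7 (mod 20)
Verification: 17 × 7 = 119 = 5 × 20 + 19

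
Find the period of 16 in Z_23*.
Powers of 16 mod 23: 16^1≡16, 16^2≡3, 16^3≡2, 16^4≡9, 16^5≡6, 16^6≡4, 16^7≡18, 16^8≡12, 16^9≡8, 16^10≡13, 16^11≡1. Order = 11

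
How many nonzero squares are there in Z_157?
For prime 157, there are (p-1)/2 = (157-1)/2 = 78 quadratic residues (excluding 0).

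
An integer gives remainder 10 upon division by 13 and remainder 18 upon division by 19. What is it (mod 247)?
M = 13 × 19 = 247. M₁ = 19, y₁ ≡ 11 (mod 13). M₂ = 13, y₂ ≡ 3 (mod 19). n = 10×19×11 + 18×13×3 ≡ 75 (mod 247). The smallest positive such number is 75.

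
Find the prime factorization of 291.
3 × 97

Divide by primes starting from smallest:
291 ÷ 3 = 97
97 ÷ 97 = 1

291 = 3 × 97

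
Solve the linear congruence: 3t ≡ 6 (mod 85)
2

Since gcd(3, 85) = 1 divides 6, a solution exists.
Multiply both sides by the inverse of 3 mod 85:
  3^(-1) mod 85 = 57
  x ≡ 57 × 6 ≡ 342 ≡ 2 (mod 85)
Verification: 3 × 2 = 6 = 0 × 85 + 6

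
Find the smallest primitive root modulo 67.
2

A primitive root g modulo p has order p-1 = 66
Prime divisors of 66: [2, 3, 11]
g is a primitive root iff g^(66/q) ≢ 1 (mod 67) for each prime divisor q
Testing small values:
  g = 2: 2^33 ≡ 66, 2^22 ≡ 37, 2^6 ≡ 64 (mod 67) → none is 1, primitive root!
The smallest primitive root is 2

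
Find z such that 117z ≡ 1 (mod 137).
117^(-1) ≡ 89 (mod 137). Verification: 117 × 89 = 10413 ≡ 1 (mod 137)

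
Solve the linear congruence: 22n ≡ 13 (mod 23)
10

Since gcd(22, 23) = 1 divides 13, a solution exists.
Multiply both sides by the inverse of 22 mod 23:
  22^(-1) mod 23 = 22
  x ≡ 22 × 13 ≡ 286 ≡ 10 (mod 23)
Verification: 22 × 10 = 220 = 9 × 23 + 13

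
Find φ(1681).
1640

Prime factorization: 1681 = 41^2
Using the formula φ(n) = n × Π(1 - 1/p) for each prime factor p:
φ(1681) = 1681 × (1 - 1/41)
φ(1681) = 1640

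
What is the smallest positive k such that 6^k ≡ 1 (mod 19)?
Powers of 6 mod 19: 6^1≡6, 6^2≡17, 6^3≡7, 6^4≡4, 6^5≡5, 6^6≡11, 6^7≡9, 6^8≡16, 6^9≡1. Order = 9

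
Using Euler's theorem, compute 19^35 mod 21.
By Euler: 19^{12} ≡ 1 (mod 21) since gcd(19, 21) = 1. 35 = 2×12 + 11. So 19^{35} ≡ 19^{11} ≡ 10 (mod 21)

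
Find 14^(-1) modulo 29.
27

Using Extended Euclidean Algorithm:
gcd(14, 29) = 1
Bezout coefficients: 14 × -2 + 29 × 1 = 1
So 14 × -2 ≡ 1 (mod 29)
The inverse is -2 mod 29 = 27
Verification: 14 × 27 = 378 = 13 × 29 + 1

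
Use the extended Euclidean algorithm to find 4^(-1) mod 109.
Extended GCD: 4(-27) + 109(1) = 1. So 4^(-1) ≡ 82 ≡ 82 (mod 109). Verify: 4 × 82 = 328 ≡ 1 (mod 109)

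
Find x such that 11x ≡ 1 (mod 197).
11^(-1) ≡ 18 (mod 197). Verification: 11 × 18 = 198 ≡ 1 (mod 197)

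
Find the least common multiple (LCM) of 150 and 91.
13650

First find GCD(150, 91) using the Euclidean algorithm:
150 = 1 × 91 + 59
91 = 1 × 59 + 32
59 = 1 × 32 + 27
32 = 1 × 27 + 5
27 = 5 × 5 + 2
5 = 2 × 2 + 1
2 = 2 × 1 + 0
GCD(150, 91) = 1

LCM formula: LCM(a, b) = (a × b) / GCD(a, b)
LCM(150, 91) = (150 × 91) / 1
LCM(150, 91) = 13650 / 1
LCM(150, 91) = 13650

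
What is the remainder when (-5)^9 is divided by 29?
(-5) ≡ 24 (mod 29). 9 = 8 + 1 (binary 1001). Repeated squaring mod 29: 24^1 ≡ 24; 24^2 ≡ 24² = 576 ≡ 25; 24^4 ≡ 25² = 625 ≡ 16; 24^8 ≡ 16² = 256 ≡ 24. Multiply: (-5)^9 ≡ 24^8 × 24^1 ≡ 24 × 24 (mod 29): 24 × 24 = 576 ≡ 25. So (-5)^9 ≡ 25 (mod 29).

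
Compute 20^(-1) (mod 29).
20^(-1) ≡ 16 (mod 29). Verification: 20 × 16 = 320 ≡ 1 (mod 29)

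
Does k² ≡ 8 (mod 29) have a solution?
By Euler's criterion: 8^{14} ≡ 28 (mod 29). Since this equals -1 (≡ 28), 8 is not a QR.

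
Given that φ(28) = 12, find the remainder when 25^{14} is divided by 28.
By Euler: 25^{12} ≡ 1 (mod 28) since gcd(25, 28) = 1. 14 = 1×12 + 2. So 25^{14} ≡ 25^{2} ≡ 9 (mod 28)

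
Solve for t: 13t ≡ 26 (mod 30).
2

Since gcd(13, 30) = 1 divides 26, a solution exists.
Multiply both sides by the inverse of 13 mod 30:
  13^(-1) mod 30 = 7
  x ≡ 7 × 26 ≡ 182 ≡ 2 (mod 30)
Verification: 13 × 2 = 26 = 0 × 30 + 26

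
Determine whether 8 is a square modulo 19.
By Euler's criterion: 8^{9} ≡ 18 (mod 19). Since this equals -1 (≡ 18), 8 is not a QR.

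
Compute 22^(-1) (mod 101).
23

Using Extended Euclidean Algorithm:
gcd(22, 101) = 1
Bezout coefficients: 22 × 23 + 101 × -5 = 1
So 22 × 23 ≡ 1 (mod 101)
The inverse is 23 mod 101 = 23
Verification: 22 × 23 = 506 = 5 × 101 + 1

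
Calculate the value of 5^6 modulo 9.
6 = 4 + 2 (binary 110). Repeated squaring mod 9: 5^1 ≡ 5; 5^2 ≡ 5² = 25 ≡ 7; 5^4 ≡ 7² = 49 ≡ 4. Multiply: 5^6 = 5^4 × 5^2 ≡ 4 × 7 (mod 9): 4 × 7 = 28 ≡ 1. So 5^6 ≡ 1 (mod 9).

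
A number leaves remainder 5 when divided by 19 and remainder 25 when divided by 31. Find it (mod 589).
M = 19 × 31 = 589. M₁ = 31, y₁ ≡ 8 (mod 19). M₂ = 19, y₂ ≡ 18 (mod 31). m = 5×31×8 + 25×19×18 ≡ 366 (mod 589)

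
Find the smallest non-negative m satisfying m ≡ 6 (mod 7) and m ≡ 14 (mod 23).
M = 7 × 23 = 161. M₁ = 23, y₁ ≡ 4 (mod 7). M₂ = 7, y₂ ≡ 10 (mod 23). m = 6×23×4 + 14×7×10 ≡ 83 (mod 161)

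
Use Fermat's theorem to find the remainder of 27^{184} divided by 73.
1

By Fermat's Little Theorem, a^(p-1) ≡ 1 (mod p) for prime p and gcd(a, p) = 1
Here p = 73, so 27^72 ≡ 1 (mod 73)
We can reduce the exponent: 184 mod 72 = 40
So 27^184 ≡ 27^40 (mod 73)
Computing: 27^40 mod 73 = 1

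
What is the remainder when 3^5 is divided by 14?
5 = 4 + 1 (binary 101). Repeated squaring mod 14: 3^1 ≡ 3; 3^2 ≡ 3² = 9 ≡ 9; 3^4 ≡ 9² = 81 ≡ 11. Multiply: 3^5 = 3^4 × 3^1 ≡ 11 × 3 (mod 14): 11 × 3 = 33 ≡ 5. So 3^5 ≡ 5 (mod 14).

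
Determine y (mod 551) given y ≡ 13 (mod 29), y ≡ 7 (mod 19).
216

Using the Chinese Remainder Theorem:
M = product of moduli = 551
For equation 1: M_1 = 19, 19 ≡ 19 (mod 29), inverse of 19 mod 29 is 26 (check: 19 × 26 = 494 ≡ 1 (mod 29))
For equation 2: M_2 = 29, 29 ≡ 10 (mod 19), inverse of 29 mod 19 is 2 (check: 10 × 2 = 20 ≡ 1 (mod 19))
Combine: y ≡ Σ r_i×M_i×(M_i⁻¹ mod m_i) = 13×19×26 + 7×29×2 = 6422 + 406 = 6828
6828 mod 551 = 216
y ≡ 216 (mod 551)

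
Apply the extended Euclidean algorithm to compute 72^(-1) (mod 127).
Extended GCD: 72(30) + 127(-17) = 1. So 72^(-1) ≡ 30 ≡ 30 (mod 127). Verify: 72 × 30 = 2160 ≡ 1 (mod 127)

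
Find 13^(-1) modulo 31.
12

Using Extended Euclidean Algorithm:
gcd(13, 31) = 1
Bezout coefficients: 13 × 12 + 31 × -5 = 1
So 13 × 12 ≡ 1 (mod 31)
The inverse is 12 mod 31 = 12
Verification: 13 × 12 = 156 = 5 × 31 + 1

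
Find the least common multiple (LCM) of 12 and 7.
84

First find GCD(12, 7) using the Euclidean algorithm:
12 = 1 × 7 + 5
7 = 1 × 5 + 2
5 = 2 × 2 + 1
2 = 2 × 1 + 0
GCD(12, 7) = 1

LCM formula: LCM(a, b) = (a × b) / GCD(a, b)
LCM(12, 7) = (12 × 7) / 1
LCM(12, 7) = 84 / 1
LCM(12, 7) = 84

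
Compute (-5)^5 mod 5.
(-5) ≡ 0 (mod 5). 5 = 4 + 1 (binary 101). Repeated squaring mod 5: 0^1 ≡ 0; 0^2 ≡ 0² = 0 ≡ 0; 0^4 ≡ 0² = 0 ≡ 0. Multiply: (-5)^5 ≡ 0^4 × 0^1 ≡ 0 × 0 (mod 5): 0 × 0 = 0 ≡ 0. So (-5)^5 ≡ 0 (mod 5).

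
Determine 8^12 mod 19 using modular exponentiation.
Using repeated squaring. 12 = 8 + 4 (binary 1100). Repeated squaring mod 19: 8^1 ≡ 8; 8^2 ≡ 8² = 64 ≡ 7; 8^4 ≡ 7² = 49 ≡ 11; 8^8 ≡ 11² = 121 ≡ 7. Multiply: 8^12 = 8^8 × 8^4 ≡ 7 × 11 (mod 19): 7 × 11 = 77 ≡ 1. So 8^12 ≡ 1 (mod 19).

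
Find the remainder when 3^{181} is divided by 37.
By Fermat: 3^{36} ≡ 1 (mod 37). 181 = 5×36 + 1. So 3^{181} ≡ 3^{1} ≡ 3 (mod 37)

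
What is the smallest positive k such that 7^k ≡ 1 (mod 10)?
Powers of 7 mod 10: 7^1≡7, 7^2≡9, 7^3≡3, 7^4≡1. Order = 4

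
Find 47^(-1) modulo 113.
101

Using Extended Euclidean Algorithm:
gcd(47, 113) = 1
Bezout coefficients: 47 × -12 + 113 × 5 = 1
So 47 × -12 ≡ 1 (mod 113)
The inverse is -12 mod 113 = 101
Verification: 47 × 101 = 4747 = 42 × 113 + 1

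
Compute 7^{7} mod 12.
7

Using successive squaring:
Binary expansion of 7: 111
Powers of 7 mod 12 (each is the square of the previous):
  7^1 ≡ 7 (mod 12)
  7^2 ≡ 7² = 49 ≡ 1 (mod 12)
  7^4 ≡ 1² = 1 ≡ 1 (mod 12)
7 = 4 + 2 + 1, so 7^7 = 7^4 × 7^2 × 7^1 ≡ 1 × 1 × 7 (mod 12)
Multiplying step by step:
  1 × 1 = 1 ≡ 1 (mod 12)
  1 × 7 = 7 ≡ 7 (mod 12)
Result: 7^7 ≡ 7 (mod 12)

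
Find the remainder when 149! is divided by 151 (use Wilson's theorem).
(150)! = (149)! × (150) ≡ -1 (mod 151). So (149)! ≡ -1 × (150)^(-1) ≡ (-1)×(-1) = 1 (mod 151)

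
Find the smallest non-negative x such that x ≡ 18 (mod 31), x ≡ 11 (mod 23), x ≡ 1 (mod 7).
1506

Using the Chinese Remainder Theorem:
M = product of moduli = 4991
For equation 1: M_1 = 161, 161 ≡ 6 (mod 31), inverse of 161 mod 31 is 26 (check: 6 × 26 = 156 ≡ 1 (mod 31))
For equation 2: M_2 = 217, 217 ≡ 10 (mod 23), inverse of 217 mod 23 is 7 (check: 10 × 7 = 70 ≡ 1 (mod 23))
For equation 3: M_3 = 713, 713 ≡ 6 (mod 7), inverse of 713 mod 7 is 6 (check: 6 × 6 = 36 ≡ 1 (mod 7))
Combine: x ≡ Σ r_i×M_i×(M_i⁻¹ mod m_i) = 18×161×26 + 11×217×7 + 1×713×6 = 75348 + 16709 + 4278 = 96335
96335 mod 4991 = 1506
x ≡ 1506 (mod 4991)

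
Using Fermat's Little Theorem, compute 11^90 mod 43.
By Fermat: 11^{42} ≡ 1 (mod 43). 90 = 2×42 + 6. So 11^{90} ≡ 11^{6} ≡ 4 (mod 43)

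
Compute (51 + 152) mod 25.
3

(51 + 152) = 203
203 mod 25 = 3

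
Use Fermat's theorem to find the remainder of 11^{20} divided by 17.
4

By Fermat's Little Theorem, a^(p-1) ≡ 1 (mod p) for prime p and gcd(a, p) = 1
Here p = 17, so 11^16 ≡ 1 (mod 17)
We can reduce the exponent: 20 mod 16 = 4
So 11^20 ≡ 11^4 (mod 17)
Computing: 11^4 mod 17 = 4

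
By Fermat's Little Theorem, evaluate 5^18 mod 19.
By Fermat's Little Theorem, 5^{18} ≡ 1 (mod 19) since 19 is prime and gcd(5, 19) = 1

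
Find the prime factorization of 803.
11 × 73

Divide by primes starting from smallest:
803 ÷ 11 = 73
73 ÷ 73 = 1

803 = 11 × 73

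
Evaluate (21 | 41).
(21/41) = 21^{20} mod 41 = 1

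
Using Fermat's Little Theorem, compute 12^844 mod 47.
By Fermat: 12^{46} ≡ 1 (mod 47). 844 ≡ 16 (mod 46). So 12^{844} ≡ 12^{16} ≡ 28 (mod 47)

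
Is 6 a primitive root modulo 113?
p - 1 = 112 has prime divisors 2, 7. Check 6^(112/q) mod 113 for each: 6^(112/2) = 6^56 ≡ 112, 6^(112/7) = 6^16 ≡ 30 (mod 113). None of these is 1, so 6 has order 112 = φ(113), so it is a primitive root mod 113.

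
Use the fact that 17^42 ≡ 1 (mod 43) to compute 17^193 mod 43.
By Fermat: 17^{42} ≡ 1 (mod 43). 193 = 4×42 + 25. So 17^{193} ≡ 17^{25} ≡ 15 (mod 43)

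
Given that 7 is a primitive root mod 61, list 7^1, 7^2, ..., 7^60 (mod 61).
g^1, g^2, ..., g^{60} mod 61: {7, 49, 38, 22, 32, 41, 43, 57, 33, 48, 31, 34, 55, 19, 11, 16, 51, 52, 59, 47, 24, 46, 17, 58, 40, 36, 8, 56, 26, 60, 54, 12, 23, 39, 29, 20, 18, 4, 28, 13, 30, 27, 6, 42, 50, 45, 10, 9, 2, 14, 37, 15, 44, 3, 21, 25, 53, 5, 35, 1}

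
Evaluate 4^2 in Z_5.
2 = 2 (binary 10). Repeated squaring mod 5: 4^1 ≡ 4; 4^2 ≡ 4² = 16 ≡ 1. So 4^2 ≡ 1 (mod 5).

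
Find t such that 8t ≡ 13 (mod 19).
4

Since gcd(8, 19) = 1 divides 13, a solution exists.
Multiply both sides by the inverse of 8 mod 19:
  8^(-1) mod 19 = 12
  x ≡ 12 × 13 ≡ 156 ≡ 4 (mod 19)
Verification: 8 × 4 = 32 = 1 × 19 + 13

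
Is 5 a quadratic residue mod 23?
By Euler's criterion: 5^{11} ≡ 22 (mod 23). Since this equals -1 (≡ 22), 5 is not a QR.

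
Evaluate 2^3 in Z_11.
3 = 2 + 1 (binary 11). Repeated squaring mod 11: 2^1 ≡ 2; 2^2 ≡ 2² = 4 ≡ 4. Multiply: 2^3 = 2^2 × 2^1 ≡ 4 × 2 (mod 11): 4 × 2 = 8 ≡ 8. So 2^3 ≡ 8 (mod 11).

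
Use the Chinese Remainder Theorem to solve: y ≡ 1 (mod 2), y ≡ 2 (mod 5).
M = 2 × 5 = 10. M₁ = 5, y₁ ≡ 1 (mod 2). M₂ = 2, y₂ ≡ 3 (mod 5). y = 1×5×1 + 2×2×3 ≡ 7 (mod 10)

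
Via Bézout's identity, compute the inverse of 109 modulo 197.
Extended GCD: 109(47) + 197(-26) = 1. So 109^(-1) ≡ 47 ≡ 47 (mod 197). Verify: 109 × 47 = 5123 ≡ 1 (mod 197)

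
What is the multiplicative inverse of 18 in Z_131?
18^(-1) ≡ 51 (mod 131). Verification: 18 × 51 = 918 ≡ 1 (mod 131)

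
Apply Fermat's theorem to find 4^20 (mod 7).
By Fermat: 4^{6} ≡ 1 (mod 7). 20 = 3×6 + 2. So 4^{20} ≡ 4^{2} ≡ 2 (mod 7)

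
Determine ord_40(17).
Powers of 17 mod 40: 17^1≡17, 17^2≡9, 17^3≡33, 17^4≡1. Order = 4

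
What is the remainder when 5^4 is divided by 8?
4 = 4 (binary 100). Repeated squaring mod 8: 5^1 ≡ 5; 5^2 ≡ 5² = 25 ≡ 1; 5^4 ≡ 1² = 1 ≡ 1. So 5^4 ≡ 1 (mod 8).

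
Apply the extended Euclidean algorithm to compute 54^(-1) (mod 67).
Extended GCD: 54(-31) + 67(25) = 1. So 54^(-1) ≡ 36 ≡ 36 (mod 67). Verify: 54 × 36 = 1944 ≡ 1 (mod 67)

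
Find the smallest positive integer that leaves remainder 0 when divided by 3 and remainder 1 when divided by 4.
M = 3 × 4 = 12. M₁ = 4, y₁ ≡ 1 (mod 3). M₂ = 3, y₂ ≡ 3 (mod 4). y = 0×4×1 + 1×3×3 ≡ 9 (mod 12). The smallest positive such number is 9.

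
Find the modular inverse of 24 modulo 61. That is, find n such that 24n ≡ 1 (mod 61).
28

Using Extended Euclidean Algorithm:
gcd(24, 61) = 1
Bezout coefficients: 24 × 28 + 61 × -11 = 1
So 24 × 28 ≡ 1 (mod 61)
The inverse is 28 mod 61 = 28
Verification: 24 × 28 = 672 = 11 × 61 + 1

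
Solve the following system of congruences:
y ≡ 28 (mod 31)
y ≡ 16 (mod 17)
152

Using the Chinese Remainder Theorem:
M = product of moduli = 527
For equation 1: M_1 = 17, 17 ≡ 17 (mod 31), inverse of 17 mod 31 is 11 (check: 17 × 11 = 187 ≡ 1 (mod 31))
For equation 2: M_2 = 31, 31 ≡ 14 (mod 17), inverse of 31 mod 17 is 11 (check: 14 × 11 = 154 ≡ 1 (mod 17))
Combine: y ≡ Σ r_i×M_i×(M_i⁻¹ mod m_i) = 28×17×11 + 16×31×11 = 5236 + 5456 = 10692
10692 mod 527 = 152
y ≡ 152 (mod 527)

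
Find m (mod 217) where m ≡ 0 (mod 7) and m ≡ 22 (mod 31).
M = 7 × 31 = 217. M₁ = 31, y₁ ≡ 5 (mod 7). M₂ = 7, y₂ ≡ 9 (mod 31). m = 0×31×5 + 22×7×9 ≡ 84 (mod 217)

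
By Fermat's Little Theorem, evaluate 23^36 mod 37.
By Fermat's Little Theorem, 23^{36} ≡ 1 (mod 37) since 37 is prime and gcd(23, 37) = 1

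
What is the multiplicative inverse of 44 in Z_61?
43

Using Extended Euclidean Algorithm:
gcd(44, 61) = 1
Bezout coefficients: 44 × -18 + 61 × 13 = 1
So 44 × -18 ≡ 1 (mod 61)
The inverse is -18 mod 61 = 43
Verification: 44 × 43 = 1892 = 31 × 61 + 1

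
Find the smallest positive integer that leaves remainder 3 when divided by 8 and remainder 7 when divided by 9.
M = 8 × 9 = 72. M₁ = 9, y₁ ≡ 1 (mod 8). M₂ = 8, y₂ ≡ 8 (mod 9). x = 3×9×1 + 7×8×8 ≡ 43 (mod 72). The smallest positive such number is 43.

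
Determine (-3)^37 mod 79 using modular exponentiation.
Using repeated squaring. (-3) ≡ 76 (mod 79). 37 = 32 + 4 + 1 (binary 100101). Repeated squaring mod 79: 76^1 ≡ 76; 76^2 ≡ 76² = 5776 ≡ 9; 76^4 ≡ 9² = 81 ≡ 2; 76^8 ≡ 2² = 4 ≡ 4; 76^16 ≡ 4² = 16 ≡ 16; 76^32 ≡ 16² = 256 ≡ 19. Multiply: (-3)^37 ≡ 76^32 × 76^4 × 76^1 ≡ 19 × 2 × 76 (mod 79): 19 × 2 = 38 ≡ 38; 38 × 76 = 2888 ≡ 44. So (-3)^37 ≡ 44 (mod 79).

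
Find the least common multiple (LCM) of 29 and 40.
1160

First find GCD(29, 40) using the Euclidean algorithm:
29 = 0 × 40 + 29
40 = 1 × 29 + 11
29 = 2 × 11 + 7
11 = 1 × 7 + 4
7 = 1 × 4 + 3
4 = 1 × 3 + 1
3 = 3 × 1 + 0
GCD(29, 40) = 1

LCM formula: LCM(a, b) = (a × b) / GCD(a, b)
LCM(29, 40) = (29 × 40) / 1
LCM(29, 40) = 1160 / 1
LCM(29, 40) = 1160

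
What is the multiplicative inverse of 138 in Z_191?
138^(-1) ≡ 18 (mod 191). Verification: 138 × 18 = 2484 ≡ 1 (mod 191)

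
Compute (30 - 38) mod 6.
4

(30 - 38) = -8
-8 mod 6 = 4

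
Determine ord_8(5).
Powers of 5 mod 8: 5^1≡5, 5^2≡1. Order = 2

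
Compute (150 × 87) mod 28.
2

(150 × 87) = 13050
13050 mod 28 = 2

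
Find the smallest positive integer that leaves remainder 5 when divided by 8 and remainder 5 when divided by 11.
M = 8 × 11 = 88. M₁ = 11, y₁ ≡ 3 (mod 8). M₂ = 8, y₂ ≡ 7 (mod 11). x = 5×11×3 + 5×8×7 ≡ 5 (mod 88). The smallest positive such number is 5.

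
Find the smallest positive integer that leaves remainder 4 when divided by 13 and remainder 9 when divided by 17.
M = 13 × 17 = 221. M₁ = 17, y₁ ≡ 10 (mod 13). M₂ = 13, y₂ ≡ 4 (mod 17). x = 4×17×10 + 9×13×4 ≡ 43 (mod 221). The smallest positive such number is 43.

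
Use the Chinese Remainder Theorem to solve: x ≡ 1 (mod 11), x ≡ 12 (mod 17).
12

Using the Chinese Remainder Theorem:
M = product of moduli = 187
For equation 1: M_1 = 17, 17 ≡ 6 (mod 11), inverse of 17 mod 11 is 2 (check: 6 × 2 = 12 ≡ 1 (mod 11))
For equation 2: M_2 = 11, 11 ≡ 11 (mod 17), inverse of 11 mod 17 is 14 (check: 11 × 14 = 154 ≡ 1 (mod 17))
Combine: x ≡ Σ r_i×M_i×(M_i⁻¹ mod m_i) = 1×17×2 + 12×11×14 = 34 + 1848 = 1882
1882 mod 187 = 12
x ≡ 12 (mod 187)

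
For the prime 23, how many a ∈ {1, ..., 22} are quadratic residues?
For prime 23, there are (p-1)/2 = (23-1)/2 = 11 quadratic residues (excluding 0).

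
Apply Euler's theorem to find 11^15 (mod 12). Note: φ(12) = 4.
By Euler: 11^{4} ≡ 1 (mod 12) since gcd(11, 12) = 1. 15 = 3×4 + 3. So 11^{15} ≡ 11^{3} ≡ 11 (mod 12)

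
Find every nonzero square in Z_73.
QRs mod 73: {1, 2, 3, 4, 6, 8, 9, 12, 16, 18, 19, 23, 24, 25, 27, 32, 35, 36, 37, 38, 41, 46, 48, 49, 50, 54, 55, 57, 61, 64, 65, 67, 69, 70, 71, 72}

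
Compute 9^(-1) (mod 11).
9^(-1) ≡ 5 (mod 11). Verification: 9 × 5 = 45 ≡ 1 (mod 11)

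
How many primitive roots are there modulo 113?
48

The number of primitive roots modulo p is φ(p-1) = φ(112)
φ(112) = 48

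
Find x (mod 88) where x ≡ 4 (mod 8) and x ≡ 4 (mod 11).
M = 8 × 11 = 88. M₁ = 11, y₁ ≡ 3 (mod 8). M₂ = 8, y₂ ≡ 7 (mod 11). x = 4×11×3 + 4×8×7 ≡ 4 (mod 88)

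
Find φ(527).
480

Prime factorization: 527 = 17 × 31
Using the formula φ(n) = n × Π(1 - 1/p) for each prime factor p:
φ(527) = 527 × (1 - 1/17) × (1 - 1/31)
φ(527) = 480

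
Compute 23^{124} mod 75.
16

Using successive squaring:
Binary expansion of 124: 1111100
Powers of 23 mod 75 (each is the square of the previous):
  23^1 ≡ 23 (mod 75)
  23^2 ≡ 23² = 529 ≡ 4 (mod 75)
  23^4 ≡ 4² = 16 ≡ 16 (mod 75)
  23^8 ≡ 16² = 256 ≡ 31 (mod 75)
  23^16 ≡ 31² = 961 ≡ 61 (mod 75)
  23^32 ≡ 61² = 3721 ≡ 46 (mod 75)
  23^64 ≡ 46² = 2116 ≡ 16 (mod 75)
124 = 64 + 32 + 16 + 8 + 4, so 23^124 = 23^64 × 23^32 × 23^16 × 23^8 × 23^4 ≡ 16 × 46 × 61 × 31 × 16 (mod 75)
Multiplying step by step:
  16 × 46 = 736 ≡ 61 (mod 75)
  61 × 61 = 3721 ≡ 46 (mod 75)
  46 × 31 = 1426 ≡ 1 (mod 75)
  1 × 16 = 16 ≡ 16 (mod 75)
Result: 23^124 ≡ 16 (mod 75)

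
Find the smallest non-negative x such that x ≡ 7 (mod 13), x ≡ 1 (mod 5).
46

Using the Chinese Remainder Theorem:
M = product of moduli = 65
For equation 1: M_1 = 5, 5 ≡ 5 (mod 13), inverse of 5 mod 13 is 8 (check: 5 × 8 = 40 ≡ 1 (mod 13))
For equation 2: M_2 = 13, 13 ≡ 3 (mod 5), inverse of 13 mod 5 is 2 (check: 3 × 2 = 6 ≡ 1 (mod 5))
Combine: x ≡ Σ r_i×M_i×(M_i⁻¹ mod m_i) = 7×5×8 + 1×13×2 = 280 + 26 = 306
306 mod 65 = 46
x ≡ 46 (mod 65)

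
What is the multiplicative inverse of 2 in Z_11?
6

Using Extended Euclidean Algorithm:
gcd(2, 11) = 1
Bezout coefficients: 2 × -5 + 11 × 1 = 1
So 2 × -5 ≡ 1 (mod 11)
The inverse is -5 mod 11 = 6
Verification: 2 × 6 = 12 = 1 × 11 + 1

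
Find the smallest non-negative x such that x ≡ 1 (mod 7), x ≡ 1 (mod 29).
1

Using the Chinese Remainder Theorem:
M = product of moduli = 203
For equation 1: M_1 = 29, 29 ≡ 1 (mod 7), inverse of 29 mod 7 is 1 (check: 1 × 1 = 1 ≡ 1 (mod 7))
For equation 2: M_2 = 7, 7 ≡ 7 (mod 29), inverse of 7 mod 29 is 25 (check: 7 × 25 = 175 ≡ 1 (mod 29))
Combine: x ≡ Σ r_i×M_i×(M_i⁻¹ mod m_i) = 1×29×1 + 1×7×25 = 29 + 175 = 204
204 mod 203 = 1
x ≡ 1 (mod 203)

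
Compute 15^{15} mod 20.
15

Using successive squaring:
Binary expansion of 15: 1111
Powers of 15 mod 20 (each is the square of the previous):
  15^1 ≡ 15 (mod 20)
  15^2 ≡ 15² = 225 ≡ 5 (mod 20)
  15^4 ≡ 5² = 25 ≡ 5 (mod 20)
  15^8 ≡ 5² = 25 ≡ 5 (mod 20)
15 = 8 + 4 + 2 + 1, so 15^15 = 15^8 × 15^4 × 15^2 × 15^1 ≡ 5 × 5 × 5 × 15 (mod 20)
Multiplying step by step:
  5 × 5 = 25 ≡ 5 (mod 20)
  5 × 5 = 25 ≡ 5 (mod 20)
  5 × 15 = 75 ≡ 15 (mod 20)
Result: 15^15 ≡ 15 (mod 20)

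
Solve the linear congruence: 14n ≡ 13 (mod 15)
2

Since gcd(14, 15) = 1 divides 13, a solution exists.
Multiply both sides by the inverse of 14 mod 15:
  14^(-1) mod 15 = 14
  x ≡ 14 × 13 ≡ 182 ≡ 2 (mod 15)
Verification: 14 × 2 = 28 = 1 × 15 + 13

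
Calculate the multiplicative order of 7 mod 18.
Powers of 7 mod 18: 7^1≡7, 7^2≡13, 7^3≡1. Order = 3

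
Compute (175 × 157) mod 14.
7

(175 × 157) = 27475
27475 mod 14 = 7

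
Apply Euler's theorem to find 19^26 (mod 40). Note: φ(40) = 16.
By Euler: 19^{16} ≡ 1 (mod 40) since gcd(19, 40) = 1. 26 = 1×16 + 10. So 19^{26} ≡ 19^{10} ≡ 1 (mod 40)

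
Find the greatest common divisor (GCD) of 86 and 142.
2

Using the Euclidean algorithm:
86 = 0 × 142 + 86
142 = 1 × 86 + 56
86 = 1 × 56 + 30
56 = 1 × 30 + 26
30 = 1 × 26 + 4
26 = 6 × 4 + 2
4 = 2 × 2 + 0

GCD(86, 142) = 2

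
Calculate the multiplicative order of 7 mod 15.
Powers of 7 mod 15: 7^1≡7, 7^2≡4, 7^3≡13, 7^4≡1. Order = 4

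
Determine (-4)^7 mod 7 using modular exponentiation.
(-4) ≡ 3 (mod 7). 7 = 4 + 2 + 1 (binary 111). Repeated squaring mod 7: 3^1 ≡ 3; 3^2 ≡ 3² = 9 ≡ 2; 3^4 ≡ 2² = 4 ≡ 4. Multiply: (-4)^7 ≡ 3^4 × 3^2 × 3^1 ≡ 4 × 2 × 3 (mod 7): 4 × 2 = 8 ≡ 1; 1 × 3 = 3 ≡ 3. So (-4)^7 ≡ 3 (mod 7).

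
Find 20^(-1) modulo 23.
15

Using Extended Euclidean Algorithm:
gcd(20, 23) = 1
Bezout coefficients: 20 × -8 + 23 × 7 = 1
So 20 × -8 ≡ 1 (mod 23)
The inverse is -8 mod 23 = 15
Verification: 20 × 15 = 300 = 13 × 23 + 1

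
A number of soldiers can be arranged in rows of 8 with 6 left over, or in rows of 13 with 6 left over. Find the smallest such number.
M = 8 × 13 = 104. M₁ = 13, y₁ ≡ 5 (mod 8). M₂ = 8, y₂ ≡ 5 (mod 13). k = 6×13×5 + 6×8×5 ≡ 6 (mod 104). The smallest positive such number is 6.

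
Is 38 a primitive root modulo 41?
No

To verify, check if 38^(40/q) ≢ 1 (mod 41) for each prime divisor q of 40
Divisors of 40 = 40: [1, 2, 4, 5, 8, 10, 20, 40]
  38^(40/2) = 38^20 ≡ 40 (mod 41)
  38^(40/5) = 38^8 ≡ 1 (mod 41)
Conclusion: 38 is not a primitive root modulo 41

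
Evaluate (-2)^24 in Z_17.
Using Fermat: (-2)^{16} ≡ 1 (mod 17). 24 ≡ 8 (mod 16). So (-2)^{24} ≡ (-2)^{8} ≡ 1 (mod 17)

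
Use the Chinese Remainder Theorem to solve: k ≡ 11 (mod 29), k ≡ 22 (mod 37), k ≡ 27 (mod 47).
37392

Using the Chinese Remainder Theorem:
M = product of moduli = 50431
For equation 1: M_1 = 1739, 1739 ≡ 28 (mod 29), inverse of 1739 mod 29 is 28 (check: 28 × 28 = 784 ≡ 1 (mod 29))
For equation 2: M_2 = 1363, 1363 ≡ 31 (mod 37), inverse of 1363 mod 37 is 6 (check: 31 × 6 = 186 ≡ 1 (mod 37))
For equation 3: M_3 = 1073, 1073 ≡ 39 (mod 47), inverse of 1073 mod 47 is 41 (check: 39 × 41 = 1599 ≡ 1 (mod 47))
Combine: k ≡ Σ r_i×M_i×(M_i⁻¹ mod m_i) = 11×1739×28 + 22×1363×6 + 27×1073×41 = 535612 + 179916 + 1187811 = 1903339
1903339 mod 50431 = 37392
k ≡ 37392 (mod 50431)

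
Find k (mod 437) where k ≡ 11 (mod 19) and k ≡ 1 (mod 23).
M = 19 × 23 = 437. M₁ = 23, y₁ ≡ 5 (mod 19). M₂ = 19, y₂ ≡ 17 (mod 23). k = 11×23×5 + 1×19×17 ≡ 277 (mod 437)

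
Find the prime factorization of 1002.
2 × 3 × 167

Divide by primes starting from smallest:
1002 ÷ 2 = 501
501 ÷ 3 = 167
167 ÷ 167 = 1

1002 = 2 × 3 × 167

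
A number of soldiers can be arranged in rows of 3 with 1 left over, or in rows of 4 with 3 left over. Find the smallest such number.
M = 3 × 4 = 12. M₁ = 4, y₁ ≡ 1 (mod 3). M₂ = 3, y₂ ≡ 3 (mod 4). k = 1×4×1 + 3×3×3 ≡ 7 (mod 12). The smallest positive such number is 7.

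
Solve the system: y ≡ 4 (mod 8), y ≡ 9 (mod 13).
M = 8 × 13 = 104. M₁ = 13, y₁ ≡ 5 (mod 8). M₂ = 8, y₂ ≡ 5 (mod 13). y = 4×13×5 + 9×8×5 ≡ 100 (mod 104)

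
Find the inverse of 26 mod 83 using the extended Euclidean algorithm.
Extended GCD: 26(16) + 83(-5) = 1. So 26^(-1) ≡ 16 ≡ 16 (mod 83). Verify: 26 × 16 = 416 ≡ 1 (mod 83)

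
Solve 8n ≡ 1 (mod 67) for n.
42

Using Extended Euclidean Algorithm:
gcd(8, 67) = 1
Bezout coefficients: 8 × -25 + 67 × 3 = 1
So 8 × -25 ≡ 1 (mod 67)
The inverse is -25 mod 67 = 42
Verification: 8 × 42 = 336 = 5 × 67 + 1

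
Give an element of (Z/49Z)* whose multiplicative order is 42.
3 has order 42 mod 49 since 3^{42} ≡ 1 (mod 49) and no smaller power works.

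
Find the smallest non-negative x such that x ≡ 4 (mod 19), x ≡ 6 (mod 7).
118

Using the Chinese Remainder Theorem:
M = product of moduli = 133
For equation 1: M_1 = 7, 7 ≡ 7 (mod 19), inverse of 7 mod 19 is 11 (check: 7 × 11 = 77 ≡ 1 (mod 19))
For equation 2: M_2 = 19, 19 ≡ 5 (mod 7), inverse of 19 mod 7 is 3 (check: 5 × 3 = 15 ≡ 1 (mod 7))
Combine: x ≡ Σ r_i×M_i×(M_i⁻¹ mod m_i) = 4×7×11 + 6×19×3 = 308 + 342 = 650
650 mod 133 = 118
x ≡ 118 (mod 133)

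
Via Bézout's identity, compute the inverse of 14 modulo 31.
Extended GCD: 14(-11) + 31(5) = 1. So 14^(-1) ≡ 20 ≡ 20 (mod 31). Verify: 14 × 20 = 280 ≡ 1 (mod 31)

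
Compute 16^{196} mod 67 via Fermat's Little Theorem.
39

By Fermat's Little Theorem, a^(p-1) ≡ 1 (mod p) for prime p and gcd(a, p) = 1
Here p = 67, so 16^66 ≡ 1 (mod 67)
We can reduce the exponent: 196 mod 66 = 64
So 16^196 ≡ 16^64 (mod 67)
Computing: 16^64 mod 67 = 39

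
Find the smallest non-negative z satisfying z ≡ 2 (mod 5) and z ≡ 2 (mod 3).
M = 5 × 3 = 15. M₁ = 3, y₁ ≡ 2 (mod 5). M₂ = 5, y₂ ≡ 2 (mod 3). z = 2×3×2 + 2×5×2 ≡ 2 (mod 15)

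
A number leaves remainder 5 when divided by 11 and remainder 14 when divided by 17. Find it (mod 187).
M = 11 × 17 = 187. M₁ = 17, y₁ ≡ 2 (mod 11). M₂ = 11, y₂ ≡ 14 (mod 17). n = 5×17×2 + 14×11×14 ≡ 82 (mod 187)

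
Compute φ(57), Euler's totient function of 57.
36

Prime factorization: 57 = 3 × 19
Using the formula φ(n) = n × Π(1 - 1/p) for each prime factor p:
φ(57) = 57 × (1 - 1/3) × (1 - 1/19)
φ(57) = 36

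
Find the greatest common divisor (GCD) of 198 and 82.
2

Using the Euclidean algorithm:
198 = 2 × 82 + 34
82 = 2 × 34 + 14
34 = 2 × 14 + 6
14 = 2 × 6 + 2
6 = 3 × 2 + 0

GCD(198, 82) = 2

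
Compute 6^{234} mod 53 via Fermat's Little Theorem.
1

By Fermat's Little Theorem, a^(p-1) ≡ 1 (mod p) for prime p and gcd(a, p) = 1
Here p = 53, so 6^52 ≡ 1 (mod 53)
We can reduce the exponent: 234 mod 52 = 26
So 6^234 ≡ 6^26 (mod 53)
Computing: 6^26 mod 53 = 1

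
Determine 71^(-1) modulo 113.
71^(-1) ≡ 78 (mod 113). Verification: 71 × 78 = 5538 ≡ 1 (mod 113)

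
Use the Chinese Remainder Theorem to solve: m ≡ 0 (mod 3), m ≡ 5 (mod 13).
M = 3 × 13 = 39. M₁ = 13, y₁ ≡ 1 (mod 3). M₂ = 3, y₂ ≡ 9 (mod 13). m = 0×13×1 + 5×3×9 ≡ 18 (mod 39)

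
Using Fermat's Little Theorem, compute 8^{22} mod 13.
12

By Fermat's Little Theorem, a^(p-1) ≡ 1 (mod p) for prime p and gcd(a, p) = 1
Here p = 13, so 8^12 ≡ 1 (mod 13)
We can reduce the exponent: 22 mod 12 = 10
So 8^22 ≡ 8^10 (mod 13)
Computing: 8^10 mod 13 = 12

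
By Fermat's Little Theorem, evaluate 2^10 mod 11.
By Fermat's Little Theorem, 2^{10} ≡ 1 (mod 11) since 11 is prime and gcd(2, 11) = 1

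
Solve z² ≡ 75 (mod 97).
The square roots of 75 mod 97 are 47 and 50. Verify: 47² = 2209 ≡ 75 (mod 97)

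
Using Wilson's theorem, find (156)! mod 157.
By Wilson's theorem, (156)! ≡ -1 ≡ 156 (mod 157)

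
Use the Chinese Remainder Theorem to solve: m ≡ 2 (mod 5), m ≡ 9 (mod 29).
M = 5 × 29 = 145. M₁ = 29, y₁ ≡ 4 (mod 5). M₂ = 5, y₂ ≡ 6 (mod 29). m = 2×29×4 + 9×5×6 ≡ 67 (mod 145)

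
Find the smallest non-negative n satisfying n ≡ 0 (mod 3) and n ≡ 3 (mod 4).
M = 3 × 4 = 12. M₁ = 4, y₁ ≡ 1 (mod 3). M₂ = 3, y₂ ≡ 3 (mod 4). n = 0×4×1 + 3×3×3 ≡ 3 (mod 12)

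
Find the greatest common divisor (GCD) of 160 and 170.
10

Using the Euclidean algorithm:
160 = 0 × 170 + 160
170 = 1 × 160 + 10
160 = 16 × 10 + 0

GCD(160, 170) = 10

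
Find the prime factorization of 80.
2^4 × 5

Divide by primes starting from smallest:
80 ÷ 2 = 40
40 ÷ 2 = 20
20 ÷ 2 = 10
10 ÷ 2 = 5
5 ÷ 5 = 1

80 = 2^4 × 5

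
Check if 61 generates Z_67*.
p - 1 = 66 has prime divisors 2, 3, 11. Check 61^(66/q) mod 67 for each: 61^(66/2) = 61^33 ≡ 66, 61^(66/3) = 61^22 ≡ 37, 61^(66/11) = 61^6 ≡ 24 (mod 67). None of these is 1, so 61 has order 66 = φ(67), so it is a primitive root mod 67.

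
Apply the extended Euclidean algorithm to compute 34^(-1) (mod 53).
Extended GCD: 34(-14) + 53(9) = 1. So 34^(-1) ≡ 39 ≡ 39 (mod 53). Verify: 34 × 39 = 1326 ≡ 1 (mod 53)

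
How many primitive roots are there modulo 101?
Number of primitive roots mod 101 = φ(100) = 40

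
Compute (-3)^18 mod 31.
Using repeated squaring. (-3) ≡ 28 (mod 31). 18 = 16 + 2 (binary 10010). Repeated squaring mod 31: 28^1 ≡ 28; 28^2 ≡ 28² = 784 ≡ 9; 28^4 ≡ 9² = 81 ≡ 19; 28^8 ≡ 19² = 361 ≡ 20; 28^16 ≡ 20² = 400 ≡ 28. Multiply: (-3)^18 ≡ 28^16 × 28^2 ≡ 28 × 9 (mod 31): 28 × 9 = 252 ≡ 4. So (-3)^18 ≡ 4 (mod 31).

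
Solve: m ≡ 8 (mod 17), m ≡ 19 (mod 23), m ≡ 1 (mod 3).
M = 17 × 23 × 3 = 1173. M₁ = 69, y₁ ≡ 1 (mod 17). M₂ = 51, y₂ ≡ 14 (mod 23). M₃ = 391, y₃ ≡ 1 (mod 3). m = 8×69×1 + 19×51×14 + 1×391×1 ≡ 433 (mod 1173)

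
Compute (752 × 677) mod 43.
27

(752 × 677) = 509104
509104 mod 43 = 27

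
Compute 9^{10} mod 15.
6

Using successive squaring:
Binary expansion of 10: 1010
Powers of 9 mod 15 (each is the square of the previous):
  9^1 ≡ 9 (mod 15)
  9^2 ≡ 9² = 81 ≡ 6 (mod 15)
  9^4 ≡ 6² = 36 ≡ 6 (mod 15)
  9^8 ≡ 6² = 36 ≡ 6 (mod 15)
10 = 8 + 2, so 9^10 = 9^8 × 9^2 ≡ 6 × 6 (mod 15)
Multiplying step by step:
  6 × 6 = 36 ≡ 6 (mod 15)
Result: 9^10 ≡ 6 (mod 15)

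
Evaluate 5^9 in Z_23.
9 = 8 + 1 (binary 1001). Repeated squaring mod 23: 5^1 ≡ 5; 5^2 ≡ 5² = 25 ≡ 2; 5^4 ≡ 2² = 4 ≡ 4; 5^8 ≡ 4² = 16 ≡ 16. Multiply: 5^9 = 5^8 × 5^1 ≡ 16 × 5 (mod 23): 16 × 5 = 80 ≡ 11. So 5^9 ≡ 11 (mod 23).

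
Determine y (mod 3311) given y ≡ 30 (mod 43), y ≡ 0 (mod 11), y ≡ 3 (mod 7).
374

Using the Chinese Remainder Theorem:
M = product of moduli = 3311
For equation 1: M_1 = 77, 77 ≡ 34 (mod 43), inverse of 77 mod 43 is 19 (check: 34 × 19 = 646 ≡ 1 (mod 43))
For equation 2: M_2 = 301, 301 ≡ 4 (mod 11), inverse of 301 mod 11 is 3 (check: 4 × 3 = 12 ≡ 1 (mod 11))
For equation 3: M_3 = 473, 473 ≡ 4 (mod 7), inverse of 473 mod 7 is 2 (check: 4 × 2 = 8 ≡ 1 (mod 7))
Combine: y ≡ Σ r_i×M_i×(M_i⁻¹ mod m_i) = 30×77×19 + 0×301×3 + 3×473×2 = 43890 + 0 + 2838 = 46728
46728 mod 3311 = 374
y ≡ 374 (mod 3311)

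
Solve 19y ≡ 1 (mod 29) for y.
26

Using Extended Euclidean Algorithm:
gcd(19, 29) = 1
Bezout coefficients: 19 × -3 + 29 × 2 = 1
So 19 × -3 ≡ 1 (mod 29)
The inverse is -3 mod 29 = 26
Verification: 19 × 26 = 494 = 17 × 29 + 1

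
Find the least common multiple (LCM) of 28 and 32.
224

First find GCD(28, 32) using the Euclidean algorithm:
28 = 0 × 32 + 28
32 = 1 × 28 + 4
28 = 7 × 4 + 0
GCD(28, 32) = 4

LCM formula: LCM(a, b) = (a × b) / GCD(a, b)
LCM(28, 32) = (28 × 32) / 4
LCM(28, 32) = 896 / 4
LCM(28, 32) = 224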